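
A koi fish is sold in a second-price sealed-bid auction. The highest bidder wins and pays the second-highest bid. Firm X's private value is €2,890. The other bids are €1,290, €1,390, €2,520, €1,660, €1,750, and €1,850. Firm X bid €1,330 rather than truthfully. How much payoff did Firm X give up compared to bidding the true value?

Payoff forgone: €370.

The highest competing bid is €2,520.
Bidding truthfully at €2,890: Firm X has the top bid, wins, and pays the second-highest bid €2,520. Payoff = €2,890 − €2,520 = €370.
Bidding €1,330: the top bid is €2,520 (a rival), so Firm X loses. Payoff = €0.
Regret = truthful payoff − actual payoff = €370 − €0 = €370.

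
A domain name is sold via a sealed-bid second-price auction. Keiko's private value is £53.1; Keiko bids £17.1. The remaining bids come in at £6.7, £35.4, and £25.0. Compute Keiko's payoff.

Highest competing bid: £35.4.
Keiko's bid £17.1 is not the highest, so Keiko loses, pays nothing, and earns zero payoff.

Keiko's payoff: £0.0.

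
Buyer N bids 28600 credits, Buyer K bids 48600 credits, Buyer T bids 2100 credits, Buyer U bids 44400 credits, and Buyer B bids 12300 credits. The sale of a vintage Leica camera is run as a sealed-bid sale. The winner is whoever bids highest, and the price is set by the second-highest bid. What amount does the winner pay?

Ranking the bids: Buyer K 48600 credits > Buyer U 44400 credits > Buyer N 28600 credits > Buyer B 12300 credits > Buyer T 2100 credits.
Buyer K has the highest bid, so Buyer K wins.
The second-highest bid is 44400 credits, so that is what Buyer K pays.

44400 credits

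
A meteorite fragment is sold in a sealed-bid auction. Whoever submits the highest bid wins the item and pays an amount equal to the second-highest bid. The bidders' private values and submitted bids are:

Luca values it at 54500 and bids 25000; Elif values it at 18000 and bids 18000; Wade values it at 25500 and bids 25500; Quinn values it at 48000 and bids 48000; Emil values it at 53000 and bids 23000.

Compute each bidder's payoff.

Luca 0, Elif 0, Wade 0, Quinn 22500, Emil 0.

Ordered from highest: Quinn 48000; Wade 25500; Luca 25000; Emil 23000; Elif 18000.
Quinn has the top bid and wins; the price is the second-highest bid, 25500.
Quinn's payoff = 48000 − 25500 = 22500. All other bidders lose, so their payoff is 0.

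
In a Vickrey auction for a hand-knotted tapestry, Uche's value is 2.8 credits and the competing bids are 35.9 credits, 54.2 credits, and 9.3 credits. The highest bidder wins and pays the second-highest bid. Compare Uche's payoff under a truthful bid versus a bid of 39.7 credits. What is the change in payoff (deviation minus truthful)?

The highest competing bid is 54.2 credits.
Bidding truthfully at 2.8 credits: the top bid is 54.2 credits (a rival), so Uche loses. Payoff = 0.0 credits.
Bidding 39.7 credits: the top bid is 54.2 credits (a rival), so Uche loses. Payoff = 0.0 credits.
Change = 0.0 credits − 0.0 credits = 0.0 credits.

Change in payoff: 0.0 credits.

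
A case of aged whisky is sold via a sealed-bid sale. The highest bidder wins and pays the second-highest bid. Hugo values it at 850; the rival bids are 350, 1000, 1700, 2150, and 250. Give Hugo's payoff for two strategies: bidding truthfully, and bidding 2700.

Truthful: 0; alternative: -1300.

The highest competing bid is 2150.
Bidding truthfully at 850: the top bid is 2150 (a rival), so Hugo loses. Payoff = 0.
Bidding 2700: Hugo has the top bid, wins, and pays the second-highest bid 2150. Payoff = 850 − 2150 = -1300.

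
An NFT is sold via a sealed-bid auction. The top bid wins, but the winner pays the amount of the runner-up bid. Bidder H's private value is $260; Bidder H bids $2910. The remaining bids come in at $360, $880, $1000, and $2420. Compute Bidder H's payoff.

Highest competing bid: $2420.
Bidder H's bid $2910 is the highest overall, so Bidder H wins and pays the second-highest bid, $2420.
Payoff = value − price = $260 − $2420 = -$2160.

-$2160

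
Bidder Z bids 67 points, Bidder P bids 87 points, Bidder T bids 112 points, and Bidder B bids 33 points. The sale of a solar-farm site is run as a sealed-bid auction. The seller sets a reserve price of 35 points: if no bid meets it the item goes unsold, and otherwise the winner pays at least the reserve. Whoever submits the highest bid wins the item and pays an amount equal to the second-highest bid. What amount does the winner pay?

Ranking the bids: Bidder T 112 points > Bidder P 87 points > Bidder Z 67 points > Bidder B 33 points.
Bidder T has the highest bid, so Bidder T wins.
The second-highest bid is 87 points, which exceeds the reserve, so that sets the price.

87 points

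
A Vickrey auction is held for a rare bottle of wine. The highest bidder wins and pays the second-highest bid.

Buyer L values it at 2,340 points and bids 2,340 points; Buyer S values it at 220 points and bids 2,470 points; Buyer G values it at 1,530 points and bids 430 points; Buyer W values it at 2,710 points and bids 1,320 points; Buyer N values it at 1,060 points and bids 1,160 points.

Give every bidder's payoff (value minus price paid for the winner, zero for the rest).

Payoffs: Buyer L 0 points, Buyer S -2,120 points, Buyer G 0 points, Buyer W 0 points, Buyer N 0 points.

Sorted high to low: Buyer S 2,470 points; Buyer L 2,340 points; Buyer W 1,320 points; Buyer N 1,160 points; Buyer G 430 points.
Buyer S has the top bid and wins; the price is the second-highest bid, 2,340 points.
Buyer S's payoff = 220 points − 2,340 points = -2,120 points. All other bidders lose, so their payoff is 0.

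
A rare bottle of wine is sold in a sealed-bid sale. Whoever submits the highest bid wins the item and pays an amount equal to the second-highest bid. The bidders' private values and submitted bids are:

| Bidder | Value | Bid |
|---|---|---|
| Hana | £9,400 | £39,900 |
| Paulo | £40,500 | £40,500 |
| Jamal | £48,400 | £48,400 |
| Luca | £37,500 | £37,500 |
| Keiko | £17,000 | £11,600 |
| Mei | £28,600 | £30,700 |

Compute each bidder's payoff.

Bids in descending order: Jamal £48,400 > Paulo £40,500 > Hana £39,900 > Luca £37,500 > Mei £30,700 > Keiko £11,600.
Jamal has the top bid and wins; the price is the second-highest bid, £40,500.
Jamal's payoff = £48,400 − £40,500 = £7,900. All other bidders lose, so their payoff is 0.

Payoffs: Hana £0, Paulo £0, Jamal £7,900, Luca £0, Keiko £0, Mei £0.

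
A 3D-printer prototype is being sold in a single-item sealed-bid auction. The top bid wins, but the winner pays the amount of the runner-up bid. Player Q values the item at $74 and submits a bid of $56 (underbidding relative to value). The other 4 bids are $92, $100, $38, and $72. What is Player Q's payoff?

Player Q's payoff: $0.

Highest competing bid: $100.
Player Q's bid $56 is not the highest, so Player Q loses, pays nothing, and earns zero payoff.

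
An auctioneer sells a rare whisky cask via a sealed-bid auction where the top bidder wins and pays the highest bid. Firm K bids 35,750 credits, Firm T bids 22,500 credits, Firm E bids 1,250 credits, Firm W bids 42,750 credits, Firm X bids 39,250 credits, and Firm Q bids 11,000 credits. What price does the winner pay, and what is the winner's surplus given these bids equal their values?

Ranking the bids: Firm W 42,750 credits, then Firm X 39,250 credits, then Firm K 35,750 credits, then Firm T 22,500 credits, then Firm Q 11,000 credits, then Firm E 1,250 credits.
Firm W is the highest bidder, so Firm W wins.
Under the first-price rule, the price is the highest bid: 42,750 credits.
Surplus = 42,750 credits − 42,750 credits = 0 credits.

The winner pays 42,750 credits for a surplus of 0 credits.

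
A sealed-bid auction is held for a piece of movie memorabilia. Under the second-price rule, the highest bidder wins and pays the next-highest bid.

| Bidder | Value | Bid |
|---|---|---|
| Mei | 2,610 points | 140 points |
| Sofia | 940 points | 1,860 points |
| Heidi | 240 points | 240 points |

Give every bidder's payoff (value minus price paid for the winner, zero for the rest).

Mei 0 points, Sofia 700 points, Heidi 0 points.

Sorted high to low: Sofia 1,860 points, then Heidi 240 points, then Mei 140 points.
Sofia has the top bid and wins; the price is the second-highest bid, 240 points.
Sofia's payoff = 940 points − 240 points = 700 points. All other bidders lose, so their payoff is 0.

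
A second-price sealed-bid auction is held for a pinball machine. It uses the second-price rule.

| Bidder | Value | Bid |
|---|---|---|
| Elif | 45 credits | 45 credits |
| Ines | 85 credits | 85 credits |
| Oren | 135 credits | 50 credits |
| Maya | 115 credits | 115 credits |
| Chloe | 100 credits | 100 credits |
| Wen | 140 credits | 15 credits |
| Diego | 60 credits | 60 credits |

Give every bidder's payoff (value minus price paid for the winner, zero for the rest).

Payoffs: Elif 0 credits, Ines 0 credits, Oren 0 credits, Maya 15 credits, Chloe 0 credits, Wen 0 credits, Diego 0 credits.

Bids in descending order: Maya 115 credits; Chloe 100 credits; Ines 85 credits; Diego 60 credits; Oren 50 credits; Elif 45 credits; Wen 15 credits.
Maya has the top bid and wins; the price is the second-highest bid, 100 credits.
Maya's payoff = 115 credits − 100 credits = 15 credits. All other bidders lose, so their payoff is 0.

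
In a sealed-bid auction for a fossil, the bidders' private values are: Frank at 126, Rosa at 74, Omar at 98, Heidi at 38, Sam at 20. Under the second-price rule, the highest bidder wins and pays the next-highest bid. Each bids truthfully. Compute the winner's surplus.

28

Sorted high to low: Frank 126 > Omar 98 > Rosa 74 > Heidi 38 > Sam 20.
Frank wins with the top bid and pays the second-highest, 98.
Surplus = 126 − 98 = 28.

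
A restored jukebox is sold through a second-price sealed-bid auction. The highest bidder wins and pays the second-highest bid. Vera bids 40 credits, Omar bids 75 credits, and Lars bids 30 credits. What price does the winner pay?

The winner pays 40 credits.

Sorted high to low: Omar 75 credits, then Vera 40 credits, then Lars 30 credits.
Omar has the highest bid, so Omar wins.
The second-highest bid is 40 credits, so that is what Omar pays.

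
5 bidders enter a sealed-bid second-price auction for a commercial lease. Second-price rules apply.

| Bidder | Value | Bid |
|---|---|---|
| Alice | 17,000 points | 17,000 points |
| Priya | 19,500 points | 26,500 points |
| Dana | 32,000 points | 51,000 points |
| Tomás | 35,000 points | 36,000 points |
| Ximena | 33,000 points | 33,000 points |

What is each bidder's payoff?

Ordered from highest: Dana 51,000 points > Tomás 36,000 points > Ximena 33,000 points > Priya 26,500 points > Alice 17,000 points.
Dana has the top bid and wins; the price is the second-highest bid, 36,000 points.
Dana's payoff = 32,000 points − 36,000 points = -4,000 points. All other bidders lose, so their payoff is 0.

Alice 0 points, Priya 0 points, Dana -4,000 points, Tomás 0 points, Ximena 0 points.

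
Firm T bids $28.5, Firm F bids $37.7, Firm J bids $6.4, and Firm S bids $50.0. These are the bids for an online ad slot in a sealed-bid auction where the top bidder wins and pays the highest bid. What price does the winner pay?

Price paid: $50.0.

Ranking the bids: Firm S $50.0; Firm F $37.7; Firm T $28.5; Firm J $6.4.
Firm S is the highest bidder, so Firm S wins.
Under the first-price rule, the price is the highest bid: $50.0.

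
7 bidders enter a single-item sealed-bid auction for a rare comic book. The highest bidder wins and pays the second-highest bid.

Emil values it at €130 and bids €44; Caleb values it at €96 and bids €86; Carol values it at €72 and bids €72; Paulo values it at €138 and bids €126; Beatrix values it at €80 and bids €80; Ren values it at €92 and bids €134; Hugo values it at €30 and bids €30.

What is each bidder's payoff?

Bids in descending order: Ren €134; Paulo €126; Caleb €86; Beatrix €80; Carol €72; Emil €44; Hugo €30.
Ren has the top bid and wins; the price is the second-highest bid, €126.
Ren's payoff = €92 − €126 = -€34. All other bidders lose, so their payoff is 0.

Payoffs: Emil €0, Caleb €0, Carol €0, Paulo €0, Beatrix €0, Ren -€34, Hugo €0.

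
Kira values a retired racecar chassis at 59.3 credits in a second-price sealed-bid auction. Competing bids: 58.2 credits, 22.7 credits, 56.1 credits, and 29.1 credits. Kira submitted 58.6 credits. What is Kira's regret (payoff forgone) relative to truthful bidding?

Regret: 0.0 credits.

The highest competing bid is 58.2 credits.
Bidding truthfully at 59.3 credits: Kira has the top bid, wins, and pays the second-highest bid 58.2 credits. Payoff = 59.3 credits − 58.2 credits = 1.1 credits.
Bidding 58.6 credits: Kira has the top bid, wins, and pays the second-highest bid 58.2 credits. Payoff = 59.3 credits − 58.2 credits = 1.1 credits.
Regret = truthful payoff − actual payoff = 1.1 credits − 1.1 credits = 0.0 credits.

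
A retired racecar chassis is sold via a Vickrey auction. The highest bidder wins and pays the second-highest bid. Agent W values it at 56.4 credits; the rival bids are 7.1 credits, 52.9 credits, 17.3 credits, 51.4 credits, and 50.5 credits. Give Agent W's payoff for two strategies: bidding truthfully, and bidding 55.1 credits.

The highest competing bid is 52.9 credits.
Bidding truthfully at 56.4 credits: Agent W has the top bid, wins, and pays the second-highest bid 52.9 credits. Payoff = 56.4 credits − 52.9 credits = 3.5 credits.
Bidding 55.1 credits: Agent W has the top bid, wins, and pays the second-highest bid 52.9 credits. Payoff = 56.4 credits − 52.9 credits = 3.5 credits.

Truthful: 3.5 credits; alternative: 3.5 credits.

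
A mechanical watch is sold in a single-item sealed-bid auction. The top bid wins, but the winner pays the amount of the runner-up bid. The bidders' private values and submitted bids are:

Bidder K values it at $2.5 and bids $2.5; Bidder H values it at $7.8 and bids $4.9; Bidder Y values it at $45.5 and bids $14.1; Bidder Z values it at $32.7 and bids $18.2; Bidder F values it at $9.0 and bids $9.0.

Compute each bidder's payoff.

Bids in descending order: Bidder Z $18.2 > Bidder Y $14.1 > Bidder F $9.0 > Bidder H $4.9 > Bidder K $2.5.
Bidder Z has the top bid and wins; the price is the second-highest bid, $14.1.
Bidder Z's payoff = $32.7 − $14.1 = $18.6. All other bidders lose, so their payoff is 0.

Payoffs: Bidder K $0.0, Bidder H $0.0, Bidder Y $0.0, Bidder Z $18.6, Bidder F $0.0.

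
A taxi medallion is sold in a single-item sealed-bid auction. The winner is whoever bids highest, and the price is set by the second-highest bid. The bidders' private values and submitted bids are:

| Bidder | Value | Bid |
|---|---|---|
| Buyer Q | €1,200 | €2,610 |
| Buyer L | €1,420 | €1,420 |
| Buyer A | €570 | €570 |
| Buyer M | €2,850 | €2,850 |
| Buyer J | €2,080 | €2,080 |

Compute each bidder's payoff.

Buyer Q €0, Buyer L €0, Buyer A €0, Buyer M €240, Buyer J €0.

Bids in descending order: Buyer M €2,850, then Buyer Q €2,610, then Buyer J €2,080, then Buyer L €1,420, then Buyer A €570.
Buyer M has the top bid and wins; the price is the second-highest bid, €2,610.
Buyer M's payoff = €2,850 − €2,610 = €240. All other bidders lose, so their payoff is 0.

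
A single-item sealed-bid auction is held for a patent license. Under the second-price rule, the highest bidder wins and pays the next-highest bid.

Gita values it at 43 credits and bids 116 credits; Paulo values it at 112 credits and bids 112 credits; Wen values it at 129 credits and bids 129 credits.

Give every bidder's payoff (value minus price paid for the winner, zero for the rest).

Sorted high to low: Wen 129 credits, then Gita 116 credits, then Paulo 112 credits.
Wen has the top bid and wins; the price is the second-highest bid, 116 credits.
Wen's payoff = 129 credits − 116 credits = 13 credits. All other bidders lose, so their payoff is 0.

Payoffs: Gita 0 credits, Paulo 0 credits, Wen 13 credits.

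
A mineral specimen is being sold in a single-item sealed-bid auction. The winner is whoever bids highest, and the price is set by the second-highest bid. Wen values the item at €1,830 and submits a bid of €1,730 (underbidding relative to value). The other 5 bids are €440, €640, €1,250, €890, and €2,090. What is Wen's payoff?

€0

Highest competing bid: €2,090.
Wen's bid €1,730 is not the highest, so Wen loses, pays nothing, and earns zero payoff.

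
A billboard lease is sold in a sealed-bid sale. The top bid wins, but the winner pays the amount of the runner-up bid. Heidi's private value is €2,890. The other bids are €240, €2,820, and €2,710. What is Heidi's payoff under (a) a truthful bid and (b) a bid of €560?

The highest competing bid is €2,820.
Bidding truthfully at €2,890: Heidi has the top bid, wins, and pays the second-highest bid €2,820. Payoff = €2,890 − €2,820 = €70.
Bidding €560: the top bid is €2,820 (a rival), so Heidi loses. Payoff = €0.
This is the dominant-strategy logic: truthful bidding weakly beats any alternative.

(a) €70  (b) €0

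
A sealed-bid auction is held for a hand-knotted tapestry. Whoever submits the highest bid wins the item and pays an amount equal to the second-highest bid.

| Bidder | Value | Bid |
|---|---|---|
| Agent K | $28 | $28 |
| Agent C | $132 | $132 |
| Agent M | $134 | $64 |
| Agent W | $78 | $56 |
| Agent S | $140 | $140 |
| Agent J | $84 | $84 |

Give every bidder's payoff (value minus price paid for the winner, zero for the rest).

Agent K $0, Agent C $0, Agent M $0, Agent W $0, Agent S $8, Agent J $0.

Bids in descending order: Agent S $140; Agent C $132; Agent J $84; Agent M $64; Agent W $56; Agent K $28.
Agent S has the top bid and wins; the price is the second-highest bid, $132.
Agent S's payoff = $140 − $132 = $8. All other bidders lose, so their payoff is 0.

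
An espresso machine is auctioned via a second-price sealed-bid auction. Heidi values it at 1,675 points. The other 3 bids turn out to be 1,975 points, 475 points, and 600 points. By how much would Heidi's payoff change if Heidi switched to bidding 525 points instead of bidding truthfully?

The highest competing bid is 1,975 points.
Bidding truthfully at 1,675 points: the top bid is 1,975 points (a rival), so Heidi loses. Payoff = 0 points.
Bidding 525 points: the top bid is 1,975 points (a rival), so Heidi loses. Payoff = 0 points.
Change = 0 points − 0 points = 0 points.
The bid only affects whether you win, not the price — here both bids land on the same side of the top rival bid, so the deviation is payoff-neutral.

0 points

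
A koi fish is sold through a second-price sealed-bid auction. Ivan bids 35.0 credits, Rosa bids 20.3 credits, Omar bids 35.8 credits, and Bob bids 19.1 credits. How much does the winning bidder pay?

Bids in descending order: Omar 35.8 credits, then Ivan 35.0 credits, then Rosa 20.3 credits, then Bob 19.1 credits.
Omar has the highest bid, so Omar wins.
The second-highest bid is 35.0 credits, so that is what Omar pays.

35.0 credits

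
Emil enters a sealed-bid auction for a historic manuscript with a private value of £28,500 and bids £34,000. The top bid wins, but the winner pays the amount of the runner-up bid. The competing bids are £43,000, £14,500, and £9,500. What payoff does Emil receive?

Highest competing bid: £43,000.
Emil's bid £34,000 is not the highest, so Emil loses, pays nothing, and earns zero payoff.

£0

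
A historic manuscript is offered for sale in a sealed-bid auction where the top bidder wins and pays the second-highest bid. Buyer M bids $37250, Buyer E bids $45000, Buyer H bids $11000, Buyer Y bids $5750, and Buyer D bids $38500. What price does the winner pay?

Ranking the bids: Buyer E $45000, then Buyer D $38500, then Buyer M $37250, then Buyer H $11000, then Buyer Y $5750.
Buyer E is the highest bidder, so Buyer E wins.
Under the second-price rule, the price is the second-highest bid: $38500.

Price paid: $38500.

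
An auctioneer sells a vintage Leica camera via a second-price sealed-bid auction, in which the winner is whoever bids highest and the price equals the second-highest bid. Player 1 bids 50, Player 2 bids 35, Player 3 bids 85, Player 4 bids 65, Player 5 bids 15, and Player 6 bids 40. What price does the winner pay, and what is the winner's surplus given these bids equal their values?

Price 65; surplus 20.

Ranking the bids: Player 3 85; Player 4 65; Player 1 50; Player 6 40; Player 2 35; Player 5 15.
Player 3 is the highest bidder, so Player 3 wins.
Under the second-price rule, the price is the second-highest bid: 65.
Surplus = 85 − 65 = 20.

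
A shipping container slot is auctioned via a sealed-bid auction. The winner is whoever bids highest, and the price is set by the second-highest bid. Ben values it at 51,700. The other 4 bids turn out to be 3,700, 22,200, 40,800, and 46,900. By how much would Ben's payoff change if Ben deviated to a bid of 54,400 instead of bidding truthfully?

The highest competing bid is 46,900.
Bidding truthfully at 51,700: Ben has the top bid, wins, and pays the second-highest bid 46,900. Payoff = 51,700 − 46,900 = 4,800.
Bidding 54,400: Ben has the top bid, wins, and pays the second-highest bid 46,900. Payoff = 51,700 − 46,900 = 4,800.
Change = 4,800 − 4,800 = 0.

Payoff change: 0.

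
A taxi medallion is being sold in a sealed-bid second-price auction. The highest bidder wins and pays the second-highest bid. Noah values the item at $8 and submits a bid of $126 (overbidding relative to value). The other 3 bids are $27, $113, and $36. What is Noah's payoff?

Highest competing bid: $113.
Noah's bid $126 is the highest overall, so Noah wins and pays the second-highest bid, $113.
Payoff = value − price = $8 − $113 = -$105.

Noah's payoff: -$105.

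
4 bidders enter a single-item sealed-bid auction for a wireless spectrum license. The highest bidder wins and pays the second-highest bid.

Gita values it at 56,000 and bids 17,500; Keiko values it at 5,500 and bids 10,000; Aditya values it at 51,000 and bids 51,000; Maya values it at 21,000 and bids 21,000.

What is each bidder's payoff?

Gita 0, Keiko 0, Aditya 30,000, Maya 0.

Ordered from highest: Aditya 51,000; Maya 21,000; Gita 17,500; Keiko 10,000.
Aditya has the top bid and wins; the price is the second-highest bid, 21,000.
Aditya's payoff = 51,000 − 21,000 = 30,000. All other bidders lose, so their payoff is 0.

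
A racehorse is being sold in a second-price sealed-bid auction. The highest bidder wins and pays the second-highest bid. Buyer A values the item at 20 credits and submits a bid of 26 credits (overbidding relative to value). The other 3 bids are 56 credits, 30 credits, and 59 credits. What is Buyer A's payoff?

0 credits

Highest competing bid: 59 credits.
Buyer A's bid 26 credits is not the highest, so Buyer A loses, pays nothing, and earns zero payoff.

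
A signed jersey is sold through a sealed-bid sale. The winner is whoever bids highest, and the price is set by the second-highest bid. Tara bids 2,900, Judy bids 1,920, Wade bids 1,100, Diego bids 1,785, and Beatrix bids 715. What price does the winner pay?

1,920

Ranking the bids: Tara 2,900 > Judy 1,920 > Diego 1,785 > Wade 1,100 > Beatrix 715.
Tara has the highest bid, so Tara wins.
The second-highest bid is 1,920, so that is what Tara pays.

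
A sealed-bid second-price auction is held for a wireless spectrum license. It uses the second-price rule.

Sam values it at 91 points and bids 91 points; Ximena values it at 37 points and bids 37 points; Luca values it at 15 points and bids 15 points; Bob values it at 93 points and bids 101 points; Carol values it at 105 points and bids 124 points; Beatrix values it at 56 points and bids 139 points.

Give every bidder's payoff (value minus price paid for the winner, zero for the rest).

Ranking the bids: Beatrix 139 points; Carol 124 points; Bob 101 points; Sam 91 points; Ximena 37 points; Luca 15 points.
Beatrix has the top bid and wins; the price is the second-highest bid, 124 points.
Beatrix's payoff = 56 points − 124 points = -68 points. All other bidders lose, so their payoff is 0.

Sam 0 points, Ximena 0 points, Luca 0 points, Bob 0 points, Carol 0 points, Beatrix -68 points.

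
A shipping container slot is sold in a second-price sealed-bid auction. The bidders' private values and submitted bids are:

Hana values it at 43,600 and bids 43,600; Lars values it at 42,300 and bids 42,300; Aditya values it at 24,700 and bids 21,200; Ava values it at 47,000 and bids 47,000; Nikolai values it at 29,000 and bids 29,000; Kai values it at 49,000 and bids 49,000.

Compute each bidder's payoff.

Ordered from highest: Kai 49,000, then Ava 47,000, then Hana 43,600, then Lars 42,300, then Nikolai 29,000, then Aditya 21,200.
Kai has the top bid and wins; the price is the second-highest bid, 47,000.
Kai's payoff = 49,000 − 47,000 = 2,000. All other bidders lose, so their payoff is 0.

Payoffs: Hana 0, Lars 0, Aditya 0, Ava 0, Nikolai 0, Kai 2,000.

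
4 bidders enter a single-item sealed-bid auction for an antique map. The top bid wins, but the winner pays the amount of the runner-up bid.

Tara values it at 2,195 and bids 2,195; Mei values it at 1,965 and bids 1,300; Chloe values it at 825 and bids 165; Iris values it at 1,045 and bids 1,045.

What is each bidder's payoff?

Payoffs: Tara 895, Mei 0, Chloe 0, Iris 0.

Sorted high to low: Tara 2,195; Mei 1,300; Iris 1,045; Chloe 165.
Tara has the top bid and wins; the price is the second-highest bid, 1,300.
Tara's payoff = 2,195 − 1,300 = 895. All other bidders lose, so their payoff is 0.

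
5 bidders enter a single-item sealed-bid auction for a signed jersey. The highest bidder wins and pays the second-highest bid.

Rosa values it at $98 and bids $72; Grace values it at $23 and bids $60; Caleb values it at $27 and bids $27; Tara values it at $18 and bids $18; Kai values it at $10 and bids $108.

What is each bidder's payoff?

Bids in descending order: Kai $108 > Rosa $72 > Grace $60 > Caleb $27 > Tara $18.
Kai has the top bid and wins; the price is the second-highest bid, $72.
Kai's payoff = $10 − $72 = -$62. All other bidders lose, so their payoff is 0.

Rosa $0, Grace $0, Caleb $0, Tara $0, Kai -$62.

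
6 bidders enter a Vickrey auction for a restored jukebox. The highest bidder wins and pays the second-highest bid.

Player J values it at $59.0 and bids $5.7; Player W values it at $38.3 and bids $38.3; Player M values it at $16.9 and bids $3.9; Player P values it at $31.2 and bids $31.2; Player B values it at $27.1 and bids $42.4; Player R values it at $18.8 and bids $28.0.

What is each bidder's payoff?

Sorted high to low: Player B $42.4, then Player W $38.3, then Player P $31.2, then Player R $28.0, then Player J $5.7, then Player M $3.9.
Player B has the top bid and wins; the price is the second-highest bid, $38.3.
Player B's payoff = $27.1 − $38.3 = -$11.2. All other bidders lose, so their payoff is 0.

Player J $0.0, Player W $0.0, Player M $0.0, Player P $0.0, Player B -$11.2, Player R $0.0.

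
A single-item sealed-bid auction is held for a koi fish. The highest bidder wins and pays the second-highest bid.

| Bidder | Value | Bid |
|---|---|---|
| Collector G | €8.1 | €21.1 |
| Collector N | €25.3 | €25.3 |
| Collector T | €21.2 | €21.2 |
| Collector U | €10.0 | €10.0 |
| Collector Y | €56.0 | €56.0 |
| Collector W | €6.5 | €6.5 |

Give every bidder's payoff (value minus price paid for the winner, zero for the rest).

Ranking the bids: Collector Y €56.0, then Collector N €25.3, then Collector T €21.2, then Collector G €21.1, then Collector U €10.0, then Collector W €6.5.
Collector Y has the top bid and wins; the price is the second-highest bid, €25.3.
Collector Y's payoff = €56.0 − €25.3 = €30.7. All other bidders lose, so their payoff is 0.

Collector G €0.0, Collector N €0.0, Collector T €0.0, Collector U €0.0, Collector Y €30.7, Collector W €0.0.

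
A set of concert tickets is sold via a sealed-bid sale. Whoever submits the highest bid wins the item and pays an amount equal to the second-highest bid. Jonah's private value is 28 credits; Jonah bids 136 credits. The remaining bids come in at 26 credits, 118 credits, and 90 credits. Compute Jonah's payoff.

Highest competing bid: 118 credits.
Jonah's bid 136 credits is the highest overall, so Jonah wins and pays the second-highest bid, 118 credits.
Payoff = value − price = 28 credits − 118 credits = -90 credits.
Overbidding won the item at a price above value — truthful bidding would have avoided this loss.

Jonah's payoff: -90 credits.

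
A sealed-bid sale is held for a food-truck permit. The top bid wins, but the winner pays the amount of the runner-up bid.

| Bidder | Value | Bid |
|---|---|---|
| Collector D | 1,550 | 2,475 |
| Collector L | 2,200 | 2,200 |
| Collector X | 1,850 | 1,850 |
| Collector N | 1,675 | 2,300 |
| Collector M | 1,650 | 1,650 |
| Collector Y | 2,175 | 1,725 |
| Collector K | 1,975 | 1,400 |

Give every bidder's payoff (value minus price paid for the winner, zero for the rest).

Payoffs: Collector D -750, Collector L 0, Collector X 0, Collector N 0, Collector M 0, Collector Y 0, Collector K 0.

Sorted high to low: Collector D 2,475; Collector N 2,300; Collector L 2,200; Collector X 1,850; Collector Y 1,725; Collector M 1,650; Collector K 1,400.
Collector D has the top bid and wins; the price is the second-highest bid, 2,300.
Collector D's payoff = 1,550 − 2,300 = -750. All other bidders lose, so their payoff is 0.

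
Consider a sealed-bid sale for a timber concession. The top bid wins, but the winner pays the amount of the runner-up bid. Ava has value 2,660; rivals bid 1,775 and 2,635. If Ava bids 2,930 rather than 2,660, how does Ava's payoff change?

The highest competing bid is 2,635.
Bidding truthfully at 2,660: Ava has the top bid, wins, and pays the second-highest bid 2,635. Payoff = 2,660 − 2,635 = 25.
Bidding 2,930: Ava has the top bid, wins, and pays the second-highest bid 2,635. Payoff = 2,660 − 2,635 = 25.
Change = 25 − 25 = 0.
The bid only affects whether you win, not the price — here both bids land on the same side of the top rival bid, so the deviation is payoff-neutral.

0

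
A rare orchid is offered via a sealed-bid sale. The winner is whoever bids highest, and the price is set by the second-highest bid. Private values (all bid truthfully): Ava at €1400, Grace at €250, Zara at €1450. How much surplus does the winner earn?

Ranking the bids: Zara €1450; Ava €1400; Grace €250.
Zara wins with the top bid and pays the second-highest, €1400.
Surplus = €1450 − €1400 = €50.

€50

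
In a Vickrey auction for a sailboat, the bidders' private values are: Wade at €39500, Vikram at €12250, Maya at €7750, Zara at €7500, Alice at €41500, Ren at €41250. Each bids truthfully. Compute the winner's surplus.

Ordered from highest: Alice €41500; Ren €41250; Wade €39500; Vikram €12250; Maya €7750; Zara €7500.
Alice wins with the top bid and pays the second-highest, €41250.
Surplus = €41500 − €41250 = €250.

€250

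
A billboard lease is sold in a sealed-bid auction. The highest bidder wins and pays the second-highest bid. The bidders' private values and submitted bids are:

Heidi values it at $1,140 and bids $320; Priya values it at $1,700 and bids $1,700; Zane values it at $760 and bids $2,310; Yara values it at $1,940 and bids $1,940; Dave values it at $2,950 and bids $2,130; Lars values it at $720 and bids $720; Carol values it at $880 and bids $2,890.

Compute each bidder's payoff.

Payoffs: Heidi $0, Priya $0, Zane $0, Yara $0, Dave $0, Lars $0, Carol -$1,430.

Ranking the bids: Carol $2,890, then Zane $2,310, then Dave $2,130, then Yara $1,940, then Priya $1,700, then Lars $720, then Heidi $320.
Carol has the top bid and wins; the price is the second-highest bid, $2,310.
Carol's payoff = $880 − $2,310 = -$1,430. All other bidders lose, so their payoff is 0.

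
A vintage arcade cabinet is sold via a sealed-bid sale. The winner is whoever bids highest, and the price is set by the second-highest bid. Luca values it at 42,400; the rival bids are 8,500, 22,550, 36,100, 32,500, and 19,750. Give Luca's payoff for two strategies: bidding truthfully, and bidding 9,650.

The highest competing bid is 36,100.
Bidding truthfully at 42,400: Luca has the top bid, wins, and pays the second-highest bid 36,100. Payoff = 42,400 − 36,100 = 6,300.
Bidding 9,650: the top bid is 36,100 (a rival), so Luca loses. Payoff = 0.

Truthful: 6,300; alternative: 0.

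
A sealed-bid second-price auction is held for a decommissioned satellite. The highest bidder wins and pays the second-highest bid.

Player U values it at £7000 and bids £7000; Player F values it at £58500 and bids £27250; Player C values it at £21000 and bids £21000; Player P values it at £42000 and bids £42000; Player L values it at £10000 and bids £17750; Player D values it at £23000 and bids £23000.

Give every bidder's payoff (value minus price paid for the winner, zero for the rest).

Sorted high to low: Player P £42000, then Player F £27250, then Player D £23000, then Player C £21000, then Player L £17750, then Player U £7000.
Player P has the top bid and wins; the price is the second-highest bid, £27250.
Player P's payoff = £42000 − £27250 = £14750. All other bidders lose, so their payoff is 0.

Payoffs: Player U £0, Player F £0, Player C £0, Player P £14750, Player L £0, Player D £0.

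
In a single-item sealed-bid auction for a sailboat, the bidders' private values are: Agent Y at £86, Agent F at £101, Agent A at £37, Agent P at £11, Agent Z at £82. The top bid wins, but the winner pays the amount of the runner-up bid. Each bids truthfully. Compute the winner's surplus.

£15

Sorted high to low: Agent F £101 > Agent Y £86 > Agent Z £82 > Agent A £37 > Agent P £11.
Agent F wins with the top bid and pays the second-highest, £86.
Surplus = £101 − £86 = £15.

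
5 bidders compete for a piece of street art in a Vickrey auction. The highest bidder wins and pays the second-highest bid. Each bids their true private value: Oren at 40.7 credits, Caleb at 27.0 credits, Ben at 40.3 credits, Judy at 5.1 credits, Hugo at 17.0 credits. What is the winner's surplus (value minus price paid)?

0.4 credits

Ordered from highest: Oren 40.7 credits > Ben 40.3 credits > Caleb 27.0 credits > Hugo 17.0 credits > Judy 5.1 credits.
Oren wins with the top bid and pays the second-highest, 40.3 credits.
Surplus = 40.7 credits − 40.3 credits = 0.4 credits.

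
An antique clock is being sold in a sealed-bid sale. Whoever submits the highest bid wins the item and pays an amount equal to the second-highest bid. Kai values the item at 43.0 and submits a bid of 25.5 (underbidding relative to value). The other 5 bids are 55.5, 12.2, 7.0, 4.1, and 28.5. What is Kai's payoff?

Highest competing bid: 55.5.
Kai's bid 25.5 is not the highest, so Kai loses, pays nothing, and earns zero payoff.

Payoff = 0.0.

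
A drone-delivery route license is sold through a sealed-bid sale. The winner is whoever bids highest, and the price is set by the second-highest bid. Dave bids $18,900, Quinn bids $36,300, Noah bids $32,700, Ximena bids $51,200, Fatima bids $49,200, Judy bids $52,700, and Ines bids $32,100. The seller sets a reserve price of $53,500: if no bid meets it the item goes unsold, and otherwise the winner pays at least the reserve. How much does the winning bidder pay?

Ordered from highest: Judy $52,700; Ximena $51,200; Fatima $49,200; Quinn $36,300; Noah $32,700; Ines $32,100; Dave $18,900.
The top bid $52,700 is below the reserve $53,500, so the item goes unsold and nothing is paid.

unsold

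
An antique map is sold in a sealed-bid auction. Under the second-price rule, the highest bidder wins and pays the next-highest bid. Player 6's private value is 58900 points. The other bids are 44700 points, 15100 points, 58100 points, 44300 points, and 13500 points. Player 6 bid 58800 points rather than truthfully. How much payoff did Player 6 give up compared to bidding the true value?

The highest competing bid is 58100 points.
Bidding truthfully at 58900 points: Player 6 has the top bid, wins, and pays the second-highest bid 58100 points. Payoff = 58900 points − 58100 points = 800 points.
Bidding 58800 points: Player 6 has the top bid, wins, and pays the second-highest bid 58100 points. Payoff = 58900 points − 58100 points = 800 points.
Regret = truthful payoff − actual payoff = 800 points − 800 points = 0 points.
The bid only affects whether you win, not the price — here both bids land on the same side of the top rival bid, so the deviation is payoff-neutral.

Regret: 0 points.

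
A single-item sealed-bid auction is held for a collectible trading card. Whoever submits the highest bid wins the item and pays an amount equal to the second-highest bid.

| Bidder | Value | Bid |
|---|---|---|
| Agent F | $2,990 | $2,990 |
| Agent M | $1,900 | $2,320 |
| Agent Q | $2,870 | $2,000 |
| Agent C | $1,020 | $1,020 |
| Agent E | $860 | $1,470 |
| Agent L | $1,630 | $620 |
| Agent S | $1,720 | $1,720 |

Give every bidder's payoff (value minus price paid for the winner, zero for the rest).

Ranking the bids: Agent F $2,990, then Agent M $2,320, then Agent Q $2,000, then Agent S $1,720, then Agent E $1,470, then Agent C $1,020, then Agent L $620.
Agent F has the top bid and wins; the price is the second-highest bid, $2,320.
Agent F's payoff = $2,990 − $2,320 = $670. All other bidders lose, so their payoff is 0.

Agent F $670, Agent M $0, Agent Q $0, Agent C $0, Agent E $0, Agent L $0, Agent S $0.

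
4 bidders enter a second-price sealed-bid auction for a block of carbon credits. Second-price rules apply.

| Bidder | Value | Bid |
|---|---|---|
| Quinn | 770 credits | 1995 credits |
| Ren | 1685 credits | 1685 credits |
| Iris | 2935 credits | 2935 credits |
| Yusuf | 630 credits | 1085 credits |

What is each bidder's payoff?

Sorted high to low: Iris 2935 credits, then Quinn 1995 credits, then Ren 1685 credits, then Yusuf 1085 credits.
Iris has the top bid and wins; the price is the second-highest bid, 1995 credits.
Iris's payoff = 2935 credits − 1995 credits = 940 credits. All other bidders lose, so their payoff is 0.

Quinn 0 credits, Ren 0 credits, Iris 940 credits, Yusuf 0 credits.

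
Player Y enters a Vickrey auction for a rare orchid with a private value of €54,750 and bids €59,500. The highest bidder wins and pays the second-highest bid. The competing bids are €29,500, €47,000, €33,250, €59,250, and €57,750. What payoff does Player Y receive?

Payoff = -€4,500.

Highest competing bid: €59,250.
Player Y's bid €59,500 is the highest overall, so Player Y wins and pays the second-highest bid, €59,250.
Payoff = value − price = €54,750 − €59,250 = -€4,500.
Overbidding won the item at a price above value — truthful bidding would have avoided this loss.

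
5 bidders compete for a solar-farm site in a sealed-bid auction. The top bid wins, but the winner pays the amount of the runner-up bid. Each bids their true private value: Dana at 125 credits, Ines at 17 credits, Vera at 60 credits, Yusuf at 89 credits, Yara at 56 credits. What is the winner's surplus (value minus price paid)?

Surplus = 36 credits.

Ordered from highest: Dana 125 credits > Yusuf 89 credits > Vera 60 credits > Yara 56 credits > Ines 17 credits.
Dana wins with the top bid and pays the second-highest, 89 credits.
Surplus = 125 credits − 89 credits = 36 credits.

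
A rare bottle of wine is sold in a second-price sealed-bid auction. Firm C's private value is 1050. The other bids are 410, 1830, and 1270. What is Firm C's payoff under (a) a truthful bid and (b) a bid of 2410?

(a) 0  (b) -780

The highest competing bid is 1830.
Bidding truthfully at 1050: the top bid is 1830 (a rival), so Firm C loses. Payoff = 0.
Bidding 2410: Firm C has the top bid, wins, and pays the second-highest bid 1830. Payoff = 1050 − 1830 = -780.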